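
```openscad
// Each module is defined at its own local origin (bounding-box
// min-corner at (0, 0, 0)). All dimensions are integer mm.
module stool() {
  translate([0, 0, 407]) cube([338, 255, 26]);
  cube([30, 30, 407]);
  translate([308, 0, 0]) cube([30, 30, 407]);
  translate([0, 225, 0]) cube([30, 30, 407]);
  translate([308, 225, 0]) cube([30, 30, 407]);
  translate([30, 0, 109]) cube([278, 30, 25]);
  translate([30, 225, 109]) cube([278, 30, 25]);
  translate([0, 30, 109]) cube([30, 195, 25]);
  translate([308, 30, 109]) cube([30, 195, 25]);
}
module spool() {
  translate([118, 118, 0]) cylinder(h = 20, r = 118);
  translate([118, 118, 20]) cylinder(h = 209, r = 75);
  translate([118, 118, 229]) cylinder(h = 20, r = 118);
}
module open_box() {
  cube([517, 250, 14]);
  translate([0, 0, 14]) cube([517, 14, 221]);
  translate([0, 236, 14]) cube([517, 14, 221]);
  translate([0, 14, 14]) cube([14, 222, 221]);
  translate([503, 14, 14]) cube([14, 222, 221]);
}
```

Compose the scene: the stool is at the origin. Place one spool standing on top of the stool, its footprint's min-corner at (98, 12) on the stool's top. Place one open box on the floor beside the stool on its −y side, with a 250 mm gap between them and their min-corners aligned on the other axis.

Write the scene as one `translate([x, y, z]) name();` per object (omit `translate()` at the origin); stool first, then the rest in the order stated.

stool();
translate([98, 12, 433]) spool();
translate([0, -500, 0]) open_box();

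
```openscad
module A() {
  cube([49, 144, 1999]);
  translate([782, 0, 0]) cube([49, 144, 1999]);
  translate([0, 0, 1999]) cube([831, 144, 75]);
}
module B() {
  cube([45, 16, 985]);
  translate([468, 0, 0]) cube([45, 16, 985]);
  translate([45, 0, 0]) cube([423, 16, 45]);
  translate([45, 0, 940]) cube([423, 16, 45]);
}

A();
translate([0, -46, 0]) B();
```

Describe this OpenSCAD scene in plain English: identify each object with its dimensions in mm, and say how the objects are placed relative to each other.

A is a door frame. The clear opening is 733 mm wide and 1999 mm high. Two 49 mm wide jambs, 144 mm deep, stand either side of the opening from the floor to the top of the opening. A 75 mm thick head sits across the top of both jambs, spanning the full outside width of the frame.

B is a picture frame with a 423×895 mm rectangular opening (x by z) and a uniform 45 mm border on every side. Frame depth is 16 mm along y. It is built from two vertical stiles running the full outside height and two horizontal rails spanning the gap between the stiles.

The picture frame is on the floor beside the door frame on its −y side.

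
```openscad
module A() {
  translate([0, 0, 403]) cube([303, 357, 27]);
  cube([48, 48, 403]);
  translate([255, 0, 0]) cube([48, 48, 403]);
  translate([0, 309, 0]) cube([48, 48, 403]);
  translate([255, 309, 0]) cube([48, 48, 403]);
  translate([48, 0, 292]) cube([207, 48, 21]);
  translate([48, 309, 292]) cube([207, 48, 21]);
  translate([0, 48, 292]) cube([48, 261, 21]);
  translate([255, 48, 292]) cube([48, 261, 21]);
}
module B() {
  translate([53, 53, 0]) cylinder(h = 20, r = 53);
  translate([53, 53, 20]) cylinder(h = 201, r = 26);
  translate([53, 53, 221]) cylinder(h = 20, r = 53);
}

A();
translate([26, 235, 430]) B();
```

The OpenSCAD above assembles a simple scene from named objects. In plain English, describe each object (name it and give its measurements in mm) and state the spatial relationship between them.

A is a simple wooden stool: a rectangular seat 303 mm (x) by 357 mm (y), 27 mm thick, top face at z = 430 mm, on four square legs, each 48×48 mm in cross-section. The legs rest on z = 0, each flush with a corner of the seat. Four stretchers, 48 mm wide and 21 mm tall, connect adjacent legs with their undersides at z = 292 mm, each running between the inner faces of the legs it joins and aligned with the legs' outer faces on the other axis.

B is a spool: two coaxial disc flanges of radius 53 mm and thickness 20 mm, joined by a core cylinder of radius 26 mm and height 201 mm. The lower flange rests on z = 0 and the three cylinders share a vertical axis.

The spool is on top of the stool.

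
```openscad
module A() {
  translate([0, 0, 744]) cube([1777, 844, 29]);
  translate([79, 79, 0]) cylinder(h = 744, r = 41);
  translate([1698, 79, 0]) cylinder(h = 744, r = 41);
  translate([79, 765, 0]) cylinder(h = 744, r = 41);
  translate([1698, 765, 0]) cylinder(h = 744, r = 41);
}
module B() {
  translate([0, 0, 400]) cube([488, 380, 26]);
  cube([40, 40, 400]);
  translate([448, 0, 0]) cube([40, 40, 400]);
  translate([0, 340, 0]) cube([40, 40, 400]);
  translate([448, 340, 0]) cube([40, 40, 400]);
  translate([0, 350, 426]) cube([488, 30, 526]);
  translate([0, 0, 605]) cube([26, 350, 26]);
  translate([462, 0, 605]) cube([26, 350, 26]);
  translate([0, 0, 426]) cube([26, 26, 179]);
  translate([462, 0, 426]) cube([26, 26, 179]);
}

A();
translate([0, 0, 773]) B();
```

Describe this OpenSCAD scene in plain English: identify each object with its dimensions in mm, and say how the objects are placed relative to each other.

A is a table: top 1777 mm (x) × 844 mm (y), 29 mm thick, upper face at z = 773 mm, on four round legs of 82 mm diameter, each leg's bounding box inset 38 mm from the nearest pair of top edges, running from z = 0 to the bottom of the top.

B is a chair. The seat is a 488×380×26 mm slab with its top at z = 426 mm, on four 40×40 mm corner legs (flush with the seat edges, standing on z = 0). A flat backrest 30 mm thick, 526 mm tall, spans the full seat width and rises from the seat top along its +y edge, rear face flush with the rear of the seat. Two armrests of 26×26 mm section run along each side from the seat's front edge to the front of the backrest, top faces 205 mm above the seat top and outer faces flush with the seat's x-edges; a 26×26 mm post under the front of each armrest stands on the seat at the front corner.

The chair is on top of the table.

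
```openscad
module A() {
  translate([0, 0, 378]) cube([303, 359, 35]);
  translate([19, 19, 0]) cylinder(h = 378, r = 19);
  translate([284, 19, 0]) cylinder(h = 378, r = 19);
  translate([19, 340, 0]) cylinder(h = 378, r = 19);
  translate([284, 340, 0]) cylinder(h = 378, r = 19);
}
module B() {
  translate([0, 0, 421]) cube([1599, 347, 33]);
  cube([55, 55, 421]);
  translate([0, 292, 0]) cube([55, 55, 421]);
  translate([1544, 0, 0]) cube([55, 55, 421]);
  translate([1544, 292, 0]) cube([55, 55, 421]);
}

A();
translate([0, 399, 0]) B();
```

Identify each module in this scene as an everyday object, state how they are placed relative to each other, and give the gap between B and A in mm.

A is a stool. B is a bench. The bench is on the floor beside the stool on its +y side. The gap between the bench and the stool is 40 mm.

The bench's nearest face is 40 mm from the stool's +y face.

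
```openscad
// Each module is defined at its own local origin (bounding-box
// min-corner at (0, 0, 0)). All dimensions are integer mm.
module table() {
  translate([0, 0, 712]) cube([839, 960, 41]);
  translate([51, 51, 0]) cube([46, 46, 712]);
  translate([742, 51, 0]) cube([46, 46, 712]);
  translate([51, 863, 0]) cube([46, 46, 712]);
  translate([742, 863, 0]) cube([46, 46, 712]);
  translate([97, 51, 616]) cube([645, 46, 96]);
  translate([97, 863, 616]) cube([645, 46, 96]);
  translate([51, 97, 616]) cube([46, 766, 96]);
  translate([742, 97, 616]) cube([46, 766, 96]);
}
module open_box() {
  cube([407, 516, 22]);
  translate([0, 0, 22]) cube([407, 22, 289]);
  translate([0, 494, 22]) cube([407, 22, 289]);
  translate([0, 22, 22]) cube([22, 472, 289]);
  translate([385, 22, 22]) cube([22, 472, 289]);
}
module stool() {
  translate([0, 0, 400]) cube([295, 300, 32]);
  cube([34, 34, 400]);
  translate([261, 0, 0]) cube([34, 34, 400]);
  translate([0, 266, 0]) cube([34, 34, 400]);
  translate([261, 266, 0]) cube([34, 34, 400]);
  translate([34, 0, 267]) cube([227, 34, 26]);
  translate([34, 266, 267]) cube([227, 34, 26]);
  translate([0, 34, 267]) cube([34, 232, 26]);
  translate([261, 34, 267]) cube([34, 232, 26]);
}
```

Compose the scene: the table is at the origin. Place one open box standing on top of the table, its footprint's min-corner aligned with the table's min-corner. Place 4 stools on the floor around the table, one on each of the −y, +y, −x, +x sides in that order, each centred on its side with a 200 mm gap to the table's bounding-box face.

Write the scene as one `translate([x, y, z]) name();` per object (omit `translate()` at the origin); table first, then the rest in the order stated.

table();
translate([0, 0, 753]) open_box();
translate([272, -500, 0]) stool();
translate([272, 1160, 0]) stool();
translate([-495, 330, 0]) stool();
translate([1039, 330, 0]) stool();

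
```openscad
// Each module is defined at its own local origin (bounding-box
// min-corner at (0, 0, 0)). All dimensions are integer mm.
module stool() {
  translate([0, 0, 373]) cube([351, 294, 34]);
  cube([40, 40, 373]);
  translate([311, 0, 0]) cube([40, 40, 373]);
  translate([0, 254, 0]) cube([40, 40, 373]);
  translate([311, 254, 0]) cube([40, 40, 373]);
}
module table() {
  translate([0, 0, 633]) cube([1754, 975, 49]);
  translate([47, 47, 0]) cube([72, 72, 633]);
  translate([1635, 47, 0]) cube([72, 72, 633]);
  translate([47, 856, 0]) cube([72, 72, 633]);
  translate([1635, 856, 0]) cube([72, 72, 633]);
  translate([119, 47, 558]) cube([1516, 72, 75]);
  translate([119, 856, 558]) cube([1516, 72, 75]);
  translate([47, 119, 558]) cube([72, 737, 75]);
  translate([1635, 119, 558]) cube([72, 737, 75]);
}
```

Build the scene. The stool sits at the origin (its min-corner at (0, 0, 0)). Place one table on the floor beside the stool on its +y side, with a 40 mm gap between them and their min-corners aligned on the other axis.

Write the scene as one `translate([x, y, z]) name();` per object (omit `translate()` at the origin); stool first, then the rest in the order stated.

stool();
translate([0, 334, 0]) table();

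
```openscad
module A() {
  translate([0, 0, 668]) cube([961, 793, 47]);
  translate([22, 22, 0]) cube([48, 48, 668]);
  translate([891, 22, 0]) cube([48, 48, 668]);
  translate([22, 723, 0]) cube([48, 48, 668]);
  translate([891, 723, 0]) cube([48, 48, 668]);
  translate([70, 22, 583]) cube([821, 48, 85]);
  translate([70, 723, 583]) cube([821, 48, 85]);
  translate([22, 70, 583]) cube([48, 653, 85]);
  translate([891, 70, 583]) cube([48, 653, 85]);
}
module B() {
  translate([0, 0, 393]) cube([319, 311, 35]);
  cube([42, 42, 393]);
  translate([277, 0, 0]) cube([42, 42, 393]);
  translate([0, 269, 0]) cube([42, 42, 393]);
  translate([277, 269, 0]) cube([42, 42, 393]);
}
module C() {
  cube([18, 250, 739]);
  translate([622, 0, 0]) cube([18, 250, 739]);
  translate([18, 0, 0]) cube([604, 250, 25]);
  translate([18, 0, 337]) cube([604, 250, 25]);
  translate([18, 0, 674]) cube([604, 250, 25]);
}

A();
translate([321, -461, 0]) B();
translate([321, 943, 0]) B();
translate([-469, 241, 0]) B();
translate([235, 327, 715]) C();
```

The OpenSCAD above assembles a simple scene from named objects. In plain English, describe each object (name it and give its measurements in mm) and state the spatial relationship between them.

A is a table with a 961×793 mm rectangular top, 47 mm thick, top surface at z = 715 mm, supported by four 48×48 mm square legs, each inset 22 mm from the nearest pair of top edges, running from the floor. Four apron rails, 48 mm thick and 85 mm tall, run between adjacent legs with their top edges flush with the underside of the top and their outer faces flush with the legs' outer faces.

B is a four-legged stool. The seat is 319×311 mm, 35 mm thick, top at z = 428 mm. It stands on four square legs, each 42×42 mm in cross-section, from z = 0 to the seat underside, each flush with a corner of the seat.

C is a bookshelf 640 mm wide overall, 250 mm deep and 739 mm tall. The two sides are 18 mm thick vertical panels. 3 horizontal shelves of 25 mm thickness span between the inner faces of the sides; the lowest shelf sits on the floor and shelves are stacked with a clear vertical gap of 312 mm between each pair.

Three stools sit around the table at the −y, +y, −x sides. The bookshelf is on top of the table.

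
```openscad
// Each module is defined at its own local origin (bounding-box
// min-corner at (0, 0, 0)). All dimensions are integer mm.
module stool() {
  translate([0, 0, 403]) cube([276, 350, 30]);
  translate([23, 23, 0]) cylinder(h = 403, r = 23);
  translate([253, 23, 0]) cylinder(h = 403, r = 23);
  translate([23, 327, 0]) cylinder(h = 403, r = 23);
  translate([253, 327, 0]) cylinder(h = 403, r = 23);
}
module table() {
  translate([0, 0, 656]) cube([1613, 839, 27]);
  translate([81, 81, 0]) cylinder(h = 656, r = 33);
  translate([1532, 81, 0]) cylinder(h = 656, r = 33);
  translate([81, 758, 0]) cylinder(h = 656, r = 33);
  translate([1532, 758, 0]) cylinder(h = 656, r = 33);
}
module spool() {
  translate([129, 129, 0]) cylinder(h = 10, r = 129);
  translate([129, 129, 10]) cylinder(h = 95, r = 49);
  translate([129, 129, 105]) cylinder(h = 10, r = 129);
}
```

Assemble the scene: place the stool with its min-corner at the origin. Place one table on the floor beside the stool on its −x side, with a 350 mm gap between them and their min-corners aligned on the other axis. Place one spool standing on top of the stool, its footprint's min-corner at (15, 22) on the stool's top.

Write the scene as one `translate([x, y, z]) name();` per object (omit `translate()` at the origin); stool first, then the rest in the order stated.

stool();
translate([-1963, 0, 0]) table();
translate([15, 22, 433]) spool();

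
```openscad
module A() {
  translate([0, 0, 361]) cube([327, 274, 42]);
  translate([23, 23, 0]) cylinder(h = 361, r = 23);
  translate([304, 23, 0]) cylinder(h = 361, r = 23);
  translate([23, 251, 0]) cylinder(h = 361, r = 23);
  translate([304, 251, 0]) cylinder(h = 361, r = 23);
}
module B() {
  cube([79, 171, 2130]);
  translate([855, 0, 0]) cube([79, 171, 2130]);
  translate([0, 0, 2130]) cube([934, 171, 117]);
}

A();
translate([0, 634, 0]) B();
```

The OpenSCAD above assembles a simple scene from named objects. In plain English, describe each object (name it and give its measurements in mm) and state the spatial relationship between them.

A is a four-legged stool. The seat is a 327×274×42 mm slab whose top surface is at z = 403 mm; four round legs, each 46 mm in diameter, run from the floor (z = 0) to the underside of the seat, each leg's axis is inset half a diameter from the nearest pair of seat edges (so the leg's bounding box is flush with the corner).

B is a rectangular door frame: two vertical jambs of 79×171 mm section, 2130 mm tall, with a clear opening 776 mm wide between their inner faces. A header 117 mm tall and 171 mm deep lies on top of the jambs and spans the full outside width.

The door frame is on the floor beside the stool on its +y side.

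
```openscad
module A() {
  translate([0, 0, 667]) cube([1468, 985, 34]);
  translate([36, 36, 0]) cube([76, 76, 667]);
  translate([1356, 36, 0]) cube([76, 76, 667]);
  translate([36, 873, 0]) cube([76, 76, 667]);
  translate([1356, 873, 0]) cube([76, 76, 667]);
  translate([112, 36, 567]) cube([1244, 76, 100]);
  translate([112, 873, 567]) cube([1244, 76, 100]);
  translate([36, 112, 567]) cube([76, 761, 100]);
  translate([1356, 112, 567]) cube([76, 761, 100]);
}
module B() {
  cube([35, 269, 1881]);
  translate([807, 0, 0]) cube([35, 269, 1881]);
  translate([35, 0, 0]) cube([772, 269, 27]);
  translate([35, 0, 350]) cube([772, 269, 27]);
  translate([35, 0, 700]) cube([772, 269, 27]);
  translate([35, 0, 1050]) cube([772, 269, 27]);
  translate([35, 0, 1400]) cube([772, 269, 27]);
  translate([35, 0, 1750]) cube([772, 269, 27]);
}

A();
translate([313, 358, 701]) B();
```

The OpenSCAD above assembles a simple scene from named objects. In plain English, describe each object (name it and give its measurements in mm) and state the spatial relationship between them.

A is a rectangular dining table. The top is 1468×985×34 mm with its upper surface at z = 701 mm. It stands on four 76×76 mm square legs, each inset 36 mm from the nearest pair of top edges, running from the floor to the underside of the top. Four apron rails, 76 mm thick and 100 mm tall, run between adjacent legs with their top edges flush with the underside of the top and their outer faces flush with the legs' outer faces.

B is an open bookshelf. Two side panels, each 35 mm thick, 269 mm deep and 1881 mm tall, stand 842 mm apart (outside-to-outside). Between them sit 6 shelves, each 27 mm thick and 269 mm deep, spanning the full gap between the sides. The bottom shelf rests on the floor (its underside at z = 0) and the clear gap between one shelf's top and the next shelf's underside is 323 mm.

The bookshelf is on top of the table, centred.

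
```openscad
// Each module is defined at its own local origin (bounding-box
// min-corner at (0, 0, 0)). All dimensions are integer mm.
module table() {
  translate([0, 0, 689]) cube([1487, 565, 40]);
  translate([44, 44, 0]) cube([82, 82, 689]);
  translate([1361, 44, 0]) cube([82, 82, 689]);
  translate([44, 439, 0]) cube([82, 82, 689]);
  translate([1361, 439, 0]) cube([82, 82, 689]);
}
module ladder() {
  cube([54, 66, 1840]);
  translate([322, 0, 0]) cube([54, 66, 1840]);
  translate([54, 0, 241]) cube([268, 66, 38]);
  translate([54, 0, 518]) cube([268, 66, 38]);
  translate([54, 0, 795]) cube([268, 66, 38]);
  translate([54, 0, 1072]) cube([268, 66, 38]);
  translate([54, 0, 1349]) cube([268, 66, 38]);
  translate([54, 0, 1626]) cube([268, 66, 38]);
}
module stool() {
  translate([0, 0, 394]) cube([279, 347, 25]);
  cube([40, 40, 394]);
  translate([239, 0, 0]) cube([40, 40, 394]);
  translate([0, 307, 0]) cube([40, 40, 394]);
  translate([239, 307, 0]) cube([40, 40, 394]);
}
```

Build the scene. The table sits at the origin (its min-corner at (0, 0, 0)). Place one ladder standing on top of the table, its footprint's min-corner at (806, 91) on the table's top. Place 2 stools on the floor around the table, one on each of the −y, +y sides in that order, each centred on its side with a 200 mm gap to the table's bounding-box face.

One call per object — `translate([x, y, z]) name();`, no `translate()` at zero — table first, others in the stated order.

table();
translate([806, 91, 729]) ladder();
translate([604, -547, 0]) stool();
translate([604, 765, 0]) stool();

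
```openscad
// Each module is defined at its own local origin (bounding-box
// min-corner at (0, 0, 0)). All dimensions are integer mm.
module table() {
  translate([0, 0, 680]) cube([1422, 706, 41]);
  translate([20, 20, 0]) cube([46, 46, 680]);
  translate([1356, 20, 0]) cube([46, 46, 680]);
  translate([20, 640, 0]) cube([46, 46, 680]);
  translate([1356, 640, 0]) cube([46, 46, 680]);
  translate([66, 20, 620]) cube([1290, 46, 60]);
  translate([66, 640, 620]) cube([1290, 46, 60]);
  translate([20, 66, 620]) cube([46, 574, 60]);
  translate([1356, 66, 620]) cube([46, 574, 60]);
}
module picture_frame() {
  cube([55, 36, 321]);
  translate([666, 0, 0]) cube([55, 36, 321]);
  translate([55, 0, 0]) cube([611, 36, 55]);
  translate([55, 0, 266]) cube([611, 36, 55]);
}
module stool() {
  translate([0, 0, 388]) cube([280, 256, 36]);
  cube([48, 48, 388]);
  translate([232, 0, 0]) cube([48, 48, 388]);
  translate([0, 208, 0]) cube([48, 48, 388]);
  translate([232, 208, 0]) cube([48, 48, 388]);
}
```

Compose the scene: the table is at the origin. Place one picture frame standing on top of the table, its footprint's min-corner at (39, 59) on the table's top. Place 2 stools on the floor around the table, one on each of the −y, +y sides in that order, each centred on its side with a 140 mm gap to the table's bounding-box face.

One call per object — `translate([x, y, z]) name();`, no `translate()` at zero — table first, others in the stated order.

table();
translate([39, 59, 721]) picture_frame();
translate([571, -396, 0]) stool();
translate([571, 846, 0]) stool();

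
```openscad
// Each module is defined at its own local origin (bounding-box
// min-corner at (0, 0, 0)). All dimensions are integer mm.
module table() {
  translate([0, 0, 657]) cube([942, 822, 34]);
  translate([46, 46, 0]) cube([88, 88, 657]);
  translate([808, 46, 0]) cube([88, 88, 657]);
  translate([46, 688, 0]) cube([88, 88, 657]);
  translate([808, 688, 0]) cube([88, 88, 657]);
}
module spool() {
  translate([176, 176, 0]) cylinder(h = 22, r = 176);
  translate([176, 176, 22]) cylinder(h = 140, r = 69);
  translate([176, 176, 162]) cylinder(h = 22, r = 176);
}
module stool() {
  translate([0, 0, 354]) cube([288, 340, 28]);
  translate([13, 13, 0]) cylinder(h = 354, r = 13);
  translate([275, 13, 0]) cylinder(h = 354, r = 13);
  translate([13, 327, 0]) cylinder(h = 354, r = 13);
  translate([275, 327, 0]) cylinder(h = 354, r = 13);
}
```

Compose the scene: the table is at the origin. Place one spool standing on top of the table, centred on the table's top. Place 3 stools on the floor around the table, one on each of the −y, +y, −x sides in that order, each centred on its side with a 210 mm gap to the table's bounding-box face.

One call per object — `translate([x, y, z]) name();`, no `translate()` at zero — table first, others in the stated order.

table();
translate([295, 235, 691]) spool();
translate([327, -550, 0]) stool();
translate([327, 1032, 0]) stool();
translate([-498, 241, 0]) stool();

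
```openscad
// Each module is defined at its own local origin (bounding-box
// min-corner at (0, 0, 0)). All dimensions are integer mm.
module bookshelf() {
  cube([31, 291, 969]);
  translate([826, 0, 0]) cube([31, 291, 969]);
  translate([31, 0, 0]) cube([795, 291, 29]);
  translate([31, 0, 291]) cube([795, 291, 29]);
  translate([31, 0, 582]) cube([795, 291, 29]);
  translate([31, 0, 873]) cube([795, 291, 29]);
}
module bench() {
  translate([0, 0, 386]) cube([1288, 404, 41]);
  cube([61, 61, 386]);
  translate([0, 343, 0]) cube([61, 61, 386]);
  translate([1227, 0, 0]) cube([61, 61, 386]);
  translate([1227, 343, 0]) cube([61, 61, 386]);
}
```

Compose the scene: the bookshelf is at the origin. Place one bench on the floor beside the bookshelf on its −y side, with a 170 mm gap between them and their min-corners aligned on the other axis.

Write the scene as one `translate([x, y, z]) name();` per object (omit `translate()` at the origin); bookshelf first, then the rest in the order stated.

bookshelf();
translate([0, -574, 0]) bench();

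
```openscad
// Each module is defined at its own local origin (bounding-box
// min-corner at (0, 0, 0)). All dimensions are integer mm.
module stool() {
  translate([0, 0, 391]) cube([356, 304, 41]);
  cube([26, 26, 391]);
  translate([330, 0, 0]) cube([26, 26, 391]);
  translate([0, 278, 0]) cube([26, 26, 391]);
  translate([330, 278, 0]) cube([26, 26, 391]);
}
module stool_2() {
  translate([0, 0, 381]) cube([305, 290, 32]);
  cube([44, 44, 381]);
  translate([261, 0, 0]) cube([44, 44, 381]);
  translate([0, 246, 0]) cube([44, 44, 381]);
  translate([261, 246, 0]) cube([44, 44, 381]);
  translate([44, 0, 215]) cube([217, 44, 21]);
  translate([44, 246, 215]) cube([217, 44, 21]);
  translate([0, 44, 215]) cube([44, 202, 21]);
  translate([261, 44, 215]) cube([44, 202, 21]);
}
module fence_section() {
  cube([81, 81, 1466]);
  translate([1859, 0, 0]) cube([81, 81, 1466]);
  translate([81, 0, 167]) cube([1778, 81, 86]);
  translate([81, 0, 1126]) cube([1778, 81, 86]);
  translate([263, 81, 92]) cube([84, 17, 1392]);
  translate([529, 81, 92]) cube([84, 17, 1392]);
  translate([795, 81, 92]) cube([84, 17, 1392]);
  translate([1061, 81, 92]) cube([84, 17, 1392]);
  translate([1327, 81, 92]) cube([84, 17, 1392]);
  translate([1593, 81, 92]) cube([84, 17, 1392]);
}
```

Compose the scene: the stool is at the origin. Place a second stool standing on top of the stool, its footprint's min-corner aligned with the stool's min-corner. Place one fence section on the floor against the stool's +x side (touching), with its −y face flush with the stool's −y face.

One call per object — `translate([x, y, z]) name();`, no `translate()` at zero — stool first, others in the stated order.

stool();
translate([0, 0, 432]) stool_2();
translate([356, 0, 0]) fence_section();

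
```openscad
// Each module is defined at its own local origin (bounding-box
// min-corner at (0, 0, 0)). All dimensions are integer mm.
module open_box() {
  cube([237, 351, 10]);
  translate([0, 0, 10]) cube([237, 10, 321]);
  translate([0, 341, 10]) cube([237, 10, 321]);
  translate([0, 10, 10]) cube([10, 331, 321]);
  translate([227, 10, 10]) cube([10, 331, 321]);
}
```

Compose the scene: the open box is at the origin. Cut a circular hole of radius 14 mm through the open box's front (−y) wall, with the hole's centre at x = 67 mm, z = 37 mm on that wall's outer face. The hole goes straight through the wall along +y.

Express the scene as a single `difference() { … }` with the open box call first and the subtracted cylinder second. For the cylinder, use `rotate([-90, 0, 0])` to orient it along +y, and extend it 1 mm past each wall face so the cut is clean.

difference() {
  open_box();
  translate([67, -1, 37]) rotate([-90, 0, 0]) cylinder(h = 12, r = 14);
}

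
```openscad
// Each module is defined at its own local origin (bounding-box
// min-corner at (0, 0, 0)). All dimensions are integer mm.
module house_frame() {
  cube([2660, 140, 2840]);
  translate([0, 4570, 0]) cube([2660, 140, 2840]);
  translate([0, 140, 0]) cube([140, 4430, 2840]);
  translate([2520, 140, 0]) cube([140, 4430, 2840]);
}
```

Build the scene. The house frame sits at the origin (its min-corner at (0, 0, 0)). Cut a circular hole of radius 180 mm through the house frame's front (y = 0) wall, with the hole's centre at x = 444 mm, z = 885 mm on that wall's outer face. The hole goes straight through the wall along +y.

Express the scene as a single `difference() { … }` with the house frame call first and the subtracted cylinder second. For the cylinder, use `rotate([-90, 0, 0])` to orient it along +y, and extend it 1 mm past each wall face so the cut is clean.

difference() {
  house_frame();
  translate([444, -1, 885]) rotate([-90, 0, 0]) cylinder(h = 142, r = 180);
}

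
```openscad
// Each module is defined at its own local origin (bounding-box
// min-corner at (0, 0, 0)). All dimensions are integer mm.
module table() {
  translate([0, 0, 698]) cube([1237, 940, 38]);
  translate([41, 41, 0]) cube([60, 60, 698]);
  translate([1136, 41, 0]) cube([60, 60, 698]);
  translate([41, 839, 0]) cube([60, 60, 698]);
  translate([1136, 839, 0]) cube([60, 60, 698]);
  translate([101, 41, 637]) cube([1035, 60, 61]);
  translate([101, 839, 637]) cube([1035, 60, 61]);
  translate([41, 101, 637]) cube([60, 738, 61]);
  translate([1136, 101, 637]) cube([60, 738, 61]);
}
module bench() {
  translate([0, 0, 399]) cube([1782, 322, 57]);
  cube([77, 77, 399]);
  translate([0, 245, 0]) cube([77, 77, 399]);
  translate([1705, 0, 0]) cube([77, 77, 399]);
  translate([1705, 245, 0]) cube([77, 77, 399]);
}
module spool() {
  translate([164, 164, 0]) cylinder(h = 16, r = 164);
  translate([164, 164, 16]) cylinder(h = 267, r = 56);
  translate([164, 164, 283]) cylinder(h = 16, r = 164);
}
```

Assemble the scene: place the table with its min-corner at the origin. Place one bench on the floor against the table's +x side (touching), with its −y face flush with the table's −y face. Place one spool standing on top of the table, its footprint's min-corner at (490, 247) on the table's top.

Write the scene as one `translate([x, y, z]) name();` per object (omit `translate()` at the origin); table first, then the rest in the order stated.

table();
translate([1237, 0, 0]) bench();
translate([490, 247, 736]) spool();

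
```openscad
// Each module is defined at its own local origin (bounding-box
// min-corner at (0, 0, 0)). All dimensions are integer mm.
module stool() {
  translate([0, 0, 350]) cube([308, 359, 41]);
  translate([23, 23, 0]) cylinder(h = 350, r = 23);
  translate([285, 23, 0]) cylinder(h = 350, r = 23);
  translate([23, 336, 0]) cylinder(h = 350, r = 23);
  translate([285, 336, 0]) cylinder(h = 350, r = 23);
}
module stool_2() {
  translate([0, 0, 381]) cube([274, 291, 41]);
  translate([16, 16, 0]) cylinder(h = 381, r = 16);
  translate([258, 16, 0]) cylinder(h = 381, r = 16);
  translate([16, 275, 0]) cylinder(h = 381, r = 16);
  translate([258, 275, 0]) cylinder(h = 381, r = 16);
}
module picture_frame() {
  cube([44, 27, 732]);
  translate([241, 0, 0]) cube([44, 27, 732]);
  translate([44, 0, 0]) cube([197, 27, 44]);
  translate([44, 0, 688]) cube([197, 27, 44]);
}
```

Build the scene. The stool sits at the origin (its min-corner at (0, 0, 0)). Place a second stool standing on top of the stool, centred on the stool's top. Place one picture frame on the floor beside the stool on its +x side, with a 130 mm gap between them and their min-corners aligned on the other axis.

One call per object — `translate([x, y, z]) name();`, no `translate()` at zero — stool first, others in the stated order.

stool();
translate([17, 34, 391]) stool_2();
translate([438, 0, 0]) picture_frame();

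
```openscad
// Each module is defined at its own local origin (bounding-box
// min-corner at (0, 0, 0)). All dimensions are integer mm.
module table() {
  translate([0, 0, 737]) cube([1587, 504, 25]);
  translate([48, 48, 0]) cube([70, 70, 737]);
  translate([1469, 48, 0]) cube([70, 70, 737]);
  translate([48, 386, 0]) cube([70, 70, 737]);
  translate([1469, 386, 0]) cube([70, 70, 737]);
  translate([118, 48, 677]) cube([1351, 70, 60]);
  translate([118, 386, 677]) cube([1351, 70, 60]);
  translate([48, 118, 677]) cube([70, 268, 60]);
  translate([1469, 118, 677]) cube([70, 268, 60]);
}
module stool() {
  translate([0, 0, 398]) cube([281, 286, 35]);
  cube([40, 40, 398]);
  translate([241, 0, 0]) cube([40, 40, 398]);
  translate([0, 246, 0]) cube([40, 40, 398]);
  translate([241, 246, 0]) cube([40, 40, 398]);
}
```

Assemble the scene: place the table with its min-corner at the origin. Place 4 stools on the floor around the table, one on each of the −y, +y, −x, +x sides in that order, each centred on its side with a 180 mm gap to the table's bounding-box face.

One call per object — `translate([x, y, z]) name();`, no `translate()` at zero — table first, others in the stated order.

table();
translate([653, -466, 0]) stool();
translate([653, 684, 0]) stool();
translate([-461, 109, 0]) stool();
translate([1767, 109, 0]) stool();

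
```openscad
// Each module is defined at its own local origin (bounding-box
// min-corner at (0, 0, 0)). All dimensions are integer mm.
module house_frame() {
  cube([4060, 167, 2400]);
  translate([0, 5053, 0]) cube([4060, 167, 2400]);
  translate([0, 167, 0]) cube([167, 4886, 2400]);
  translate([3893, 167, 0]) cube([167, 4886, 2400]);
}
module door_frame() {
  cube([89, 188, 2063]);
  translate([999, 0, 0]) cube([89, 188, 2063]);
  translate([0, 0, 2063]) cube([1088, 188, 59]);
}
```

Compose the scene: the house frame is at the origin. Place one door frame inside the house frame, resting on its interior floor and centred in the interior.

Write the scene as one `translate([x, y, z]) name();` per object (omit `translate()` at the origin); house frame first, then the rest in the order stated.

house_frame();
translate([1486, 2516, 0]) door_frame();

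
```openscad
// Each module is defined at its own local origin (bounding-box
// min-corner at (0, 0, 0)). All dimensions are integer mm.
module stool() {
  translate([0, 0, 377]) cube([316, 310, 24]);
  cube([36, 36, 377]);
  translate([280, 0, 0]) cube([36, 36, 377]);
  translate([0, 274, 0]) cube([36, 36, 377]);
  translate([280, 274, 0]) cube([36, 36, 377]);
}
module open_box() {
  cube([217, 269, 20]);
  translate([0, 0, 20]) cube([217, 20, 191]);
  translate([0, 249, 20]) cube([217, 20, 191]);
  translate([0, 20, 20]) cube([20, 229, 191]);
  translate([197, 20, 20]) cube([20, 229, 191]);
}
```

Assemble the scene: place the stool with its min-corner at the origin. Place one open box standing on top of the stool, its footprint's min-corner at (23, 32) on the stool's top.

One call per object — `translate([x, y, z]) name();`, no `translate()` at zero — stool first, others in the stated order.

stool();
translate([23, 32, 401]) open_box();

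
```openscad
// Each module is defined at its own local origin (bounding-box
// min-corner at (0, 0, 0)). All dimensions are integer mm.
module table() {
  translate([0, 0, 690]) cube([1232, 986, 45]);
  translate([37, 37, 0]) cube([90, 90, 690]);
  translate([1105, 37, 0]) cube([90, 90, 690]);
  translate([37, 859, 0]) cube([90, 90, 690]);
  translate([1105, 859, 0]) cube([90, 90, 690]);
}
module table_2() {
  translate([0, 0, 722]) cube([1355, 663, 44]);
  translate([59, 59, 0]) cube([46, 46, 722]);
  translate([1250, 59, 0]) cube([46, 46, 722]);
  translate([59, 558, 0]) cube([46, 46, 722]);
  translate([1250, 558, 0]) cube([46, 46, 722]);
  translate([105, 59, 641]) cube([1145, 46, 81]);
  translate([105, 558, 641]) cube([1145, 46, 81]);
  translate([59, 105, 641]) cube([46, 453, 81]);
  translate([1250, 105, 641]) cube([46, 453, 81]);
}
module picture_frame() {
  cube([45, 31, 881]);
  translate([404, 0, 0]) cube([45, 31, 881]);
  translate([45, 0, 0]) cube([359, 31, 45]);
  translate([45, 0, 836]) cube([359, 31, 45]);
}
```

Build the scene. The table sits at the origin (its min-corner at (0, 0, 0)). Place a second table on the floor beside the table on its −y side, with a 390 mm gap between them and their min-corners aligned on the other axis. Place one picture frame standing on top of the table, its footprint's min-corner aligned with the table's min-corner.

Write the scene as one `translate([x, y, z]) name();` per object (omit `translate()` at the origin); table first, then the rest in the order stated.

table();
translate([0, -1053, 0]) table_2();
translate([0, 0, 735]) picture_frame();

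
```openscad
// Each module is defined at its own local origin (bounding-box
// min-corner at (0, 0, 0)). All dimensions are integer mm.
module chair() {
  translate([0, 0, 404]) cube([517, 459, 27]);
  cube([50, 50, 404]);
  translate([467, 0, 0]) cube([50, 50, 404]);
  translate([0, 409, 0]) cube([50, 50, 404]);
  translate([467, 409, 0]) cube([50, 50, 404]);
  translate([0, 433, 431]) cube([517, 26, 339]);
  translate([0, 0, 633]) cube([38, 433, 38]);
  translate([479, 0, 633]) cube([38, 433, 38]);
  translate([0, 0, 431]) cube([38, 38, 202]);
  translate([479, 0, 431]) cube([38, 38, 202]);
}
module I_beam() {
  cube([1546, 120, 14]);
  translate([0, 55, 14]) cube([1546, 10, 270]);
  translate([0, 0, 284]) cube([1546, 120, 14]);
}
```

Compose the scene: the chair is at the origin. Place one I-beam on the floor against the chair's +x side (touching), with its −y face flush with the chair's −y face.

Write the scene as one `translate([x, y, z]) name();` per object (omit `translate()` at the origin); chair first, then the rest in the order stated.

chair();
translate([517, 0, 0]) I_beam();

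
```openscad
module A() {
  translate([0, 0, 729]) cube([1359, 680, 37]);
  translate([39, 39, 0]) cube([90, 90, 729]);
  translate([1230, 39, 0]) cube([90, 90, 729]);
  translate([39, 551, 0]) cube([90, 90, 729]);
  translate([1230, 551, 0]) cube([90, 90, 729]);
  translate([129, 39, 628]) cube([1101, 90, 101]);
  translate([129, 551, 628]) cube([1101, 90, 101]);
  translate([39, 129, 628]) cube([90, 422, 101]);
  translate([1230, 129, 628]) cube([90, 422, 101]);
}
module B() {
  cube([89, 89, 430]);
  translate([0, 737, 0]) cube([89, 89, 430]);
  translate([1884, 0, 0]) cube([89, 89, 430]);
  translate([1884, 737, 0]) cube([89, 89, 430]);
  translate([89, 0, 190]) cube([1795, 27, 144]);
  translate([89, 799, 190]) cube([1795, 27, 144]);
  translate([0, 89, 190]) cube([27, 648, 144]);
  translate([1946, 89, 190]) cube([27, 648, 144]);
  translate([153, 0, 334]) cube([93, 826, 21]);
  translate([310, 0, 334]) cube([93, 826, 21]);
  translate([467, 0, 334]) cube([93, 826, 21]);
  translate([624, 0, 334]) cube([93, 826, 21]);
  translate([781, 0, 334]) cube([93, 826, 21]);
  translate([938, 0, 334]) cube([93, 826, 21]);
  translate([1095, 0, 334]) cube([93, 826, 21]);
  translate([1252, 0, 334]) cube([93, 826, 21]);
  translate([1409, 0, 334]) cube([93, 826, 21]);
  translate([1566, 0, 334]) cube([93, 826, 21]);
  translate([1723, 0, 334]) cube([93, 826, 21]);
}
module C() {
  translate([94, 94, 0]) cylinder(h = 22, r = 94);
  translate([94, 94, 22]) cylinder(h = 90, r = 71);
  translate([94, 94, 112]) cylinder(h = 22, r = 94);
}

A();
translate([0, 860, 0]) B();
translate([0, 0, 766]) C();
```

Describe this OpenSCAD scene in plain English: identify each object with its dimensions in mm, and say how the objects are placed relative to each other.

A is a table with a 1359×680 mm rectangular top, 37 mm thick, top surface at z = 766 mm, supported by four 90×90 mm square legs, each inset 39 mm from the nearest pair of top edges, running from the floor. Four apron rails, 90 mm thick and 101 mm tall, run between adjacent legs with their top edges flush with the underside of the top and their outer faces flush with the legs' outer faces.

B is a bed frame 1973 mm long (x) by 826 mm wide (y). Four 89×89 mm corner posts, 430 mm tall, at the corners of the footprint. Four rails of 27 mm thickness and 144 mm height run between adjacent posts with their undersides at z = 190 mm, their outer faces flush with the outside of the frame (the two x-running rails run between the posts' inner faces; the two y-running rails run between the posts' inner faces). 11 slats, each 93 mm wide (x) and 21 mm thick, lie across the top of the two x-running rails, running the full 826 mm width of the frame in y; the slats are evenly spaced along x between the inner faces of the end posts with equal gaps (rounded down to the nearest mm) at the −x end and between each pair — any rounding remainder accumulates at the +x end.

C is a spool: two coaxial disc flanges of radius 94 mm and thickness 22 mm, joined by a core cylinder of radius 71 mm and height 90 mm. The lower flange rests on z = 0 and the three cylinders share a vertical axis.

The bed frame is on the floor beside the table on its +y side. The spool is on top of the table.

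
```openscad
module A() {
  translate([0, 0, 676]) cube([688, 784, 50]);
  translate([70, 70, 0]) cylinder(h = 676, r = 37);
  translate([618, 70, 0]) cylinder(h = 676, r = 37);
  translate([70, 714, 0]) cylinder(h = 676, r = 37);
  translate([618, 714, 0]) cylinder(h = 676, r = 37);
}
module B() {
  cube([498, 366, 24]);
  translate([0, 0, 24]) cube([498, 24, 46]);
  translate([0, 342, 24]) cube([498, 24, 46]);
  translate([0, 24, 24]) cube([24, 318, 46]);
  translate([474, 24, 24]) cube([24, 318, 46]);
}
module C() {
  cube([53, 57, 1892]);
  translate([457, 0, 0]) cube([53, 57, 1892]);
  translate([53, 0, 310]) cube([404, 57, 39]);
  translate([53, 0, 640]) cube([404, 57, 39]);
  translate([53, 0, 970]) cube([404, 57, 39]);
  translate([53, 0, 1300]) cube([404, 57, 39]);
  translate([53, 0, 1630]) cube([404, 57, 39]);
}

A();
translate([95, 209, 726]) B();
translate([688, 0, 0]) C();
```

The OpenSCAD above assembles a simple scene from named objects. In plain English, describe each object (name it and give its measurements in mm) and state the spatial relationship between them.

A is a table with a 688×784 mm rectangular top, 50 mm thick, top surface at z = 726 mm, supported by four round legs of 74 mm diameter, each leg's bounding box inset 33 mm from the nearest pair of top edges, running from the floor.

B is an open-topped rectangular box: outside dimensions 498×366×70 mm, with a uniform wall and base thickness of 24 mm. The base is a full 498×366 slab on the floor; four walls sit on top of the base. The front and back walls (the −y and +y sides) span the full width; the two side walls fit between them.

C is a straight ladder. Two 53×57 mm vertical rails, 1892 mm tall, stand 510 mm apart (outside-to-outside) with their front faces coplanar on the −y side. 5 rungs, each 57 mm deep and 39 mm tall, span between the inner faces of the rails, front faces flush with the rails. The lowest rung's underside is at z = 310 mm and rungs are spaced 330 mm apart (underside to underside).

The open box is on top of the table, centred. The ladder is against the table's +x side, with their −y faces flush.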